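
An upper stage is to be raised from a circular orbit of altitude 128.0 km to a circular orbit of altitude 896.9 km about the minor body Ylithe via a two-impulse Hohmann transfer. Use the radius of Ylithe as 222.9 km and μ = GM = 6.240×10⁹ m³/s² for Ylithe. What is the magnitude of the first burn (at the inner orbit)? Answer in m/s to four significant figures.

r₁ = 222.9 + 128.0 = 350.90 km = 3.5090×10⁵ m.
r₂ = 222.9 + 896.9 = 1119.8 km = 1.1198×10⁶ m.
Transfer ellipse a_t = (r₁ + r₂)/2 = 7.354×10⁵ m.
At r₁: circular v_c1 = √(μ/r₁) = 133.4 m/s; transfer-periapsis v_p = √[μ(2/r₁ − 1/a_t)] = 164.6 m/s.
Δv₁ = v_p − v_c1 = 31.21 m/s.

Δv ≈ 31.21 m/s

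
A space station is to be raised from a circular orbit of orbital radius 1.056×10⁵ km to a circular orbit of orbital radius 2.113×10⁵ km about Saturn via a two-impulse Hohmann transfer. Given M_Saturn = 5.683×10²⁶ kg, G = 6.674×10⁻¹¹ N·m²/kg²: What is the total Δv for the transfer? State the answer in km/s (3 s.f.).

Δv_total ≈ 5.39 km/s

μ = GM = 6.674×10⁻¹¹ × 5.683×10²⁶ = 3.793×10¹⁶ m³/s².
r₁ = 1.056×10⁵ km = 1.056×10⁸ m.
r₂ = 2.113×10⁵ km = 2.113×10⁸ m.
Transfer ellipse a_t = (r₁ + r₂)/2 = 1.584×10⁸ m.
At r₁: circular v_c1 = √(μ/r₁) = 18950 m/s; transfer-perikrone v_p = √[μ(2/r₁ − 1/a_t)] = 21890 m/s.
Δv₁ = v_p − v_c1 = 2934 m/s.
At r₂: circular v_c2 = √(μ/r₂) = 13400 m/s; transfer-apokrone v_a = √[μ(2/r₂ − 1/a_t)] = 10940 m/s.
Δv₂ = v_c2 − v_a = 2460 m/s.
Total Δv = Δv₁ + Δv₂ = 5394 m/s = 5.394 km/s.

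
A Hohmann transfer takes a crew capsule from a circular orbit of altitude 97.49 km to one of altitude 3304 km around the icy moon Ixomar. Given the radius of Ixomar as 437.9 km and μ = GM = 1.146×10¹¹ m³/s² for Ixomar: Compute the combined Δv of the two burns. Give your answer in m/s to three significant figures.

r₁ = 437.9 + 97.49 = 535.39 km = 5.3539×10⁵ m.
r₂ = 437.9 + 3304 = 3741.9 km = 3.7419×10⁶ m.
Transfer ellipse a_t = (r₁ + r₂)/2 = 2.139×10⁶ m.
At r₁: circular v_c1 = √(μ/r₁) = 462.7 m/s; transfer-periapsis v_p = √[μ(2/r₁ − 1/a_t)] = 612.0 m/s.
Δv₁ = v_p − v_c1 = 149.3 m/s.
At r₂: circular v_c2 = √(μ/r₂) = 175.0 m/s; transfer-apoapsis v_a = √[μ(2/r₂ − 1/a_t)] = 87.56 m/s.
Δv₂ = v_c2 − v_a = 87.44 m/s.
Total Δv = Δv₁ + Δv₂ = 236.8 m/s.

Δv_total ≈ 237 m/s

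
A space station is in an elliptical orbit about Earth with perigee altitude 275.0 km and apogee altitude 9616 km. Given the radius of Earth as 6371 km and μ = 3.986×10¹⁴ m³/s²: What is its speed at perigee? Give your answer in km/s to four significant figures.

v ≈ 9.205 km/s

r_p = 6371 + 275.0 = 6646.0 km = 6.6460×10⁶ m.
r_a = 6371 + 9616 = 15987 km = 1.5987×10⁷ m.
Semi-major axis a = (r_p + r_a)/2 = 11316 km = 1.132×10⁷ m.
Vis-viva: v² = μ(2/r − 1/a) = 3.986×10¹⁴ × (3.009×10⁻⁷ − 8.837×10⁻⁸) = 8.473×10⁷ m²/s².
v = 9205 m/s = 9.205 km/s.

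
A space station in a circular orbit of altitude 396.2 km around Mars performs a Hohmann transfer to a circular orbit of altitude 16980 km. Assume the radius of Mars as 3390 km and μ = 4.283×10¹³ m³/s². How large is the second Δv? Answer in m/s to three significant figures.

Δv ≈ 638 m/s

r₁ = 3390 + 396.2 = 3786.2 km = 3.7862×10⁶ m.
r₂ = 3390 + 16980 = 20370 km = 2.0370×10⁷ m.
Transfer ellipse a_t = (r₁ + r₂)/2 = 1.208×10⁷ m.
At r₁: circular v_c1 = √(μ/r₁) = 3363 m/s; transfer-periapsis v_p = √[μ(2/r₁ − 1/a_t)] = 4368 m/s.
At r₂: circular v_c2 = √(μ/r₂) = 1450 m/s; transfer-apoapsis v_a = √[μ(2/r₂ − 1/a_t)] = 811.9 m/s.
Δv₂ = v_c2 − v_a = 638.2 m/s.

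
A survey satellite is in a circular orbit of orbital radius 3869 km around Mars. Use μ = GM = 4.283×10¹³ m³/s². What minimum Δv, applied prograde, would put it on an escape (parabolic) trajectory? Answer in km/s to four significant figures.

r = 3869 km = 3.869×10⁶ m.
Circular speed v_c = √(μ/r) = 3327 m/s.
Escape speed v_esc = √(2μ/r) = √2 × v_c = 4705 m/s.
Δv = v_esc − v_c = 1378 m/s = 1.378 km/s.

Δv ≈ 1.378 km/s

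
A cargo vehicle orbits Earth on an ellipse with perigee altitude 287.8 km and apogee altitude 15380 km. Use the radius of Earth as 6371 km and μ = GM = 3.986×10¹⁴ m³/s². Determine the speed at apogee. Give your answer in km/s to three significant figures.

v ≈ 2.93 km/s

r_p = 6371 + 287.8 = 6658.8 km = 6.6588×10⁶ m.
r_a = 6371 + 15380 = 21751 km = 2.1751×10⁷ m.
Semi-major axis a = (r_p + r_a)/2 = 14205 km = 1.420×10⁷ m.
Vis-viva: v² = μ(2/r − 1/a) = 3.986×10¹⁴ × (9.195×10⁻⁸ − 7.040×10⁻⁸) = 8.590×10⁶ m²/s².
v = 2931 m/s = 2.931 km/s.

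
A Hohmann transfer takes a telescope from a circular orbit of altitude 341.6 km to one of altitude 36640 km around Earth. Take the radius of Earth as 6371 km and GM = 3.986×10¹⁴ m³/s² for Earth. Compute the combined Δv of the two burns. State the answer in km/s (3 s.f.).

Δv_total ≈ 3.89 km/s

r₁ = 6371 + 341.6 = 6712.6 km = 6.7126×10⁶ m.
r₂ = 6371 + 36640 = 43011 km = 4.3011×10⁷ m.
Transfer ellipse a_t = (r₁ + r₂)/2 = 2.486×10⁷ m.
At r₁: circular v_c1 = √(μ/r₁) = 7706 m/s; transfer-perigee v_p = √[μ(2/r₁ − 1/a_t)] = 10140 m/s.
Δv₁ = v_p − v_c1 = 2430 m/s.
At r₂: circular v_c2 = √(μ/r₂) = 3044 m/s; transfer-apogee v_a = √[μ(2/r₂ − 1/a_t)] = 1582 m/s.
Δv₂ = v_c2 − v_a = 1462 m/s.
Total Δv = Δv₁ + Δv₂ = 3892 m/s = 3.892 km/s.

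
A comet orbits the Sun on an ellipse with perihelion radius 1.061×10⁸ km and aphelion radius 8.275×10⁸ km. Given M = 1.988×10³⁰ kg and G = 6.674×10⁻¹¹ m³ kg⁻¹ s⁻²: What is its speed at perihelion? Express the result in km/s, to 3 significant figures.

μ = GM = 6.674×10⁻¹¹ × 1.988×10³⁰ = 1.327×10²⁰ m³/s².
Semi-major axis a = (r_p + r_a)/2 = 4.6680×10⁸ km = 4.668×10¹¹ m.
Vis-viva: v² = μ(2/r − 1/a) = 1.327×10²⁰ × (1.885×10⁻¹¹ − 2.142×10⁻¹²) = 2.217×10⁹ m²/s².
v = 47080 m/s = 47.08 km/s.

v ≈ 47.1 km/s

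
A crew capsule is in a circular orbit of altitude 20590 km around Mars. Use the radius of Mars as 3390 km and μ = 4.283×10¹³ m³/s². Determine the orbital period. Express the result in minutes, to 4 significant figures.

r = 3390 + 20590 = 23980 km = 2.3980×10⁷ m.
Kepler's third law: T = 2π√(r³/μ) = 2π√((2.398×10⁷)³ / 4.283×10¹³).
r³/μ = 3.220×10⁸ s², so T = 2π × 1.794×10⁴ = 1.127×10⁵ s.
Converting: 1.127×10⁵ s ÷ 60.00 = 1879 minutes.

T ≈ 1879 minutes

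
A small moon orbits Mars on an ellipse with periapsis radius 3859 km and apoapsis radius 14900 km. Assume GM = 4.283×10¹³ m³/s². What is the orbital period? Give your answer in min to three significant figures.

Semi-major axis a = (r_p + r_a)/2 = (3859.0 + 14900)/2 = 9379.5 km = 9.380×10⁶ m.
By Kepler's third law T = 2π√(a³/μ) = 2π × 4.389×10³ = 2.758×10⁴ s.
= 459.6 min.

T ≈ 460 min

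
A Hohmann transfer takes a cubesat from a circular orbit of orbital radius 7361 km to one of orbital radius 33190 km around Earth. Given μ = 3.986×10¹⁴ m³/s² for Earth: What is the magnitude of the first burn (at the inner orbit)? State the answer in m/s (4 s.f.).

r₁ = 7361 km = 7.361×10⁶ m.
r₂ = 33190 km = 3.319×10⁷ m.
Transfer ellipse a_t = (r₁ + r₂)/2 = 2.028×10⁷ m.
At r₁: circular v_c1 = √(μ/r₁) = 7359 m/s; transfer-perigee v_p = √[μ(2/r₁ − 1/a_t)] = 9415 m/s.
Δv₁ = v_p − v_c1 = 2056 m/s.

Δv ≈ 2056 m/s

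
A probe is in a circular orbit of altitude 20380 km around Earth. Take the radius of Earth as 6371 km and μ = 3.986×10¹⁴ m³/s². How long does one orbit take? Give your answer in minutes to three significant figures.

T ≈ 726 minutes

r = 6371 + 20380 = 26751 km = 2.6751×10⁷ m.
Kepler's third law: T = 2π√(r³/μ) = 2π√((2.675×10⁷)³ / 3.986×10¹⁴).
r³/μ = 4.803×10⁷ s², so T = 2π × 6.930×10³ = 4.354×10⁴ s.
Converting: 4.354×10⁴ s ÷ 60.00 = 725.7 minutes.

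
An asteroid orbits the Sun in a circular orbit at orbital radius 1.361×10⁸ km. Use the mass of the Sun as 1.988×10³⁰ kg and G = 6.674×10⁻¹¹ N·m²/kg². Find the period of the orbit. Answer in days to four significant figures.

μ = GM = 6.674×10⁻¹¹ × 1.988×10³⁰ = 1.327×10²⁰ m³/s².
r = 1.361×10⁸ km = 1.361×10¹¹ m.
Kepler's third law: T = 2π√(r³/μ) = 2π√((1.361×10¹¹)³ / 1.327×10²⁰).
r³/μ = 1.900×10¹³ s², so T = 2π × 4.359×10⁶ = 2.739×10⁷ s.
Converting: 2.739×10⁷ s ÷ 86400 = 317.0 days.

T ≈ 317.0 days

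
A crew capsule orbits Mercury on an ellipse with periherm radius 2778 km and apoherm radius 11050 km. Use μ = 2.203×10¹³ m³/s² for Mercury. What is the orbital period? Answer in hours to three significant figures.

T ≈ 6.76 hours

Semi-major axis a = (r_p + r_a)/2 = (2778.0 + 11050)/2 = 6914.0 km = 6.914×10⁶ m.
By Kepler's third law T = 2π√(a³/μ) = 2π × 3.873×10³ = 2.434×10⁴ s.
= 6.760 hours.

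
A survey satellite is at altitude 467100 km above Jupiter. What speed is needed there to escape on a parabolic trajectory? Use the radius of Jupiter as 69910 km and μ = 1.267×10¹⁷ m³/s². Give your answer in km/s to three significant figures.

r = 69910 + 467100 = 537010 km = 5.3701×10⁸ m.
Escape speed v_esc = √(2μ/r) = √(2 × 1.267×10¹⁷ / 5.370×10⁸) = √(4.719×10⁸) = 21720 m/s.
= 21.72 km/s.

v_esc ≈ 21.7 km/s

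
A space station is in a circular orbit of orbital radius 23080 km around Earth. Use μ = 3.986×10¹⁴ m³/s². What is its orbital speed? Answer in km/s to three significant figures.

r = 23080 km = 2.308×10⁷ m.
For a circular orbit v = √(μ/r) = √(3.986×10¹⁴ / 2.308×10⁷) = √(1.727×10⁷) = 4156 m/s.
That is 4.156 km/s.

v ≈ 4.16 km/s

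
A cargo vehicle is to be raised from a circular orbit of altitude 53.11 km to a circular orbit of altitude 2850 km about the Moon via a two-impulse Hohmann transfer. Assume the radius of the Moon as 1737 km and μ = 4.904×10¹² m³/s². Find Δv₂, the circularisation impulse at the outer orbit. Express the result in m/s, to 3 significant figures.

r₁ = 1737 + 53.11 = 1790.1 km = 1.7901×10⁶ m.
r₂ = 1737 + 2850 = 4587.0 km = 4.5870×10⁶ m.
Transfer ellipse a_t = (r₁ + r₂)/2 = 3.189×10⁶ m.
At r₁: circular v_c1 = √(μ/r₁) = 1655 m/s; transfer-perilune v_p = √[μ(2/r₁ − 1/a_t)] = 1985 m/s.
At r₂: circular v_c2 = √(μ/r₂) = 1034 m/s; transfer-apolune v_a = √[μ(2/r₂ − 1/a_t)] = 774.7 m/s.
Δv₂ = v_c2 − v_a = 259.2 m/s.

Δv ≈ 259 m/s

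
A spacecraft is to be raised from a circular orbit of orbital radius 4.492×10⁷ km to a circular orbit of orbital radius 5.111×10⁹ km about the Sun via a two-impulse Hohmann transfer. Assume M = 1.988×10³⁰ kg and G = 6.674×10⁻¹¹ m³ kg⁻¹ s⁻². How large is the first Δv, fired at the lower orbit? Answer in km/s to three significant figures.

μ = GM = 6.674×10⁻¹¹ × 1.988×10³⁰ = 1.327×10²⁰ m³/s².
r₁ = 4.492×10⁷ km = 4.492×10¹⁰ m.
r₂ = 5.111×10⁹ km = 5.111×10¹² m.
Transfer ellipse a_t = (r₁ + r₂)/2 = 2.578×10¹² m.
At r₁: circular v_c1 = √(μ/r₁) = 54350 m/s; transfer-perihelion v_p = √[μ(2/r₁ − 1/a_t)] = 76520 m/s.
Δv₁ = v_p − v_c1 = 22180 m/s.
= 22.18 km/s.

Δv ≈ 22.2 km/s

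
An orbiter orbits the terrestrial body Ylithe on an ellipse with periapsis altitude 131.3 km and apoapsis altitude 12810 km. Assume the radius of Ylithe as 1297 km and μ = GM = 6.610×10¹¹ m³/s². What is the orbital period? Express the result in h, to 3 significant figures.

r_p = 1297 + 131.3 = 1428.3 km = 1.4283×10⁶ m.
r_a = 1297 + 12810 = 14107 km = 1.4107×10⁷ m.
Semi-major axis a = (r_p + r_a)/2 = (1428.3 + 14107)/2 = 7767.6 km = 7.768×10⁶ m.
By Kepler's third law T = 2π√(a³/μ) = 2π × 2.663×10⁴ = 1.673×10⁵ s.
= 46.47 h.

T ≈ 46.5 h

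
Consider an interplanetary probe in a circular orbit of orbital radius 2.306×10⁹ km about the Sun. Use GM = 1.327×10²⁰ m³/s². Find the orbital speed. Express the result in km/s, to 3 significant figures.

v ≈ 7.59 km/s

r = 2.306×10⁹ km = 2.306×10¹² m.
For a circular orbit v = √(μ/r) = √(1.327×10²⁰ / 2.306×10¹²) = √(5.755×10⁷) = 7586 m/s.
That is 7.586 km/s.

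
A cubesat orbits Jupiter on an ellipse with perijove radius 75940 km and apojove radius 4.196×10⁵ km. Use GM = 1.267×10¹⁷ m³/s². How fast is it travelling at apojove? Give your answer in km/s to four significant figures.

Semi-major axis a = (r_p + r_a)/2 = 2.4777×10⁵ km = 2.478×10⁸ m.
Vis-viva: v² = μ(2/r − 1/a) = 1.267×10¹⁷ × (4.766×10⁻⁹ − 4.036×10⁻⁹) = 9.255×10⁷ m²/s².
v = 9620 m/s = 9.620 km/s.

v ≈ 9.620 km/s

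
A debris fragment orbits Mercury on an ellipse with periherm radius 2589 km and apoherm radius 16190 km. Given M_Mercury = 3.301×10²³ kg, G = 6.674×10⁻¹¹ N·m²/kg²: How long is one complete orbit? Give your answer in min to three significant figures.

μ = GM = 6.674×10⁻¹¹ × 3.301×10²³ = 2.203×10¹³ m³/s².
Semi-major axis a = (r_p + r_a)/2 = (2589.0 + 16190)/2 = 9389.5 km = 9.390×10⁶ m.
By Kepler's third law T = 2π√(a³/μ) = 2π × 6.130×10³ = 3.851×10⁴ s.
= 641.9 min.

T ≈ 642 min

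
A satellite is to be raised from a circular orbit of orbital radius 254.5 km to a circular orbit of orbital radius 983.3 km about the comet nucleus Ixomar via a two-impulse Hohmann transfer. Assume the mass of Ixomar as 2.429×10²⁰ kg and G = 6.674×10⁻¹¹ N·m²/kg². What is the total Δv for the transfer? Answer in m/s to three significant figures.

Δv_total ≈ 112 m/s

μ = GM = 6.674×10⁻¹¹ × 2.429×10²⁰ = 1.621×10¹⁰ m³/s².
r₁ = 254.5 km = 2.545×10⁵ m.
r₂ = 983.3 km = 9.833×10⁵ m.
Transfer ellipse a_t = (r₁ + r₂)/2 = 6.189×10⁵ m.
At r₁: circular v_c1 = √(μ/r₁) = 252.4 m/s; transfer-periapsis v_p = √[μ(2/r₁ − 1/a_t)] = 318.1 m/s.
Δv₁ = v_p − v_c1 = 65.74 m/s.
At r₂: circular v_c2 = √(μ/r₂) = 128.4 m/s; transfer-apoapsis v_a = √[μ(2/r₂ − 1/a_t)] = 82.34 m/s.
Δv₂ = v_c2 − v_a = 46.06 m/s.
Total Δv = Δv₁ + Δv₂ = 111.8 m/s.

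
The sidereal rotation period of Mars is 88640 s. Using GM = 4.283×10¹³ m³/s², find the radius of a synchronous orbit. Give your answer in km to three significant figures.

r_sync ≈ 20400 km

A synchronous orbit has period T, so by Kepler's third law a = (μT²/4π²)^(1/3).
μT²/4π² = 4.283×10¹³ × (8.864×10⁴)² / 39.48 = 8.524×10²¹ m³.
a = 2.043×10⁷ m = 20428 km.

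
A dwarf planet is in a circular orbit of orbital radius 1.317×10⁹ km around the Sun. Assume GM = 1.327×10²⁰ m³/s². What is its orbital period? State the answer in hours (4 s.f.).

r = 1.317×10⁹ km = 1.317×10¹² m.
Kepler's third law: T = 2π√(r³/μ) = 2π√((1.317×10¹²)³ / 1.327×10²⁰).
r³/μ = 1.721×10¹⁶ s², so T = 2π × 1.312×10⁸ = 8.244×10⁸ s.
Converting: 8.244×10⁸ s ÷ 3600 = 2.290×10⁵ hours.

T ≈ 229000 hours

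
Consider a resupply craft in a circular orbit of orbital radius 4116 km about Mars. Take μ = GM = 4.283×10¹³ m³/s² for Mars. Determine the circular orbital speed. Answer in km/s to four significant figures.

v ≈ 3.226 km/s

r = 4116 km = 4.116×10⁶ m.
For a circular orbit v = √(μ/r) = √(4.283×10¹³ / 4.116×10⁶) = √(1.041×10⁷) = 3226 m/s.
That is 3.226 km/s.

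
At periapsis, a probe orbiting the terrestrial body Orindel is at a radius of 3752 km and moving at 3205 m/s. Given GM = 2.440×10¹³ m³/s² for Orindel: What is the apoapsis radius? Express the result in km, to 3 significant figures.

r_p = 3.752×10⁶ m.
Specific energy ε = v²/2 − μ/r = -1.367×10⁶ J/kg, so a = −μ/(2ε) = 8.923×10⁶ m.
The apsides satisfy r_p + r_a = 2a, so the apoapsis radius is 2a − r_p = 1.409×10⁷ m = 14095 km.

apoapsis radius ≈ 14100 km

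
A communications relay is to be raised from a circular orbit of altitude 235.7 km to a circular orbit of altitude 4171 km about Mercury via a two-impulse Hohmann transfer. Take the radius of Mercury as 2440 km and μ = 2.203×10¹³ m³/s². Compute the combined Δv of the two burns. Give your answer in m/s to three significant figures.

Δv_total ≈ 994 m/s

r₁ = 2440 + 235.7 = 2675.7 km = 2.6757×10⁶ m.
r₂ = 2440 + 4171 = 6611.0 km = 6.6110×10⁶ m.
Transfer ellipse a_t = (r₁ + r₂)/2 = 4.643×10⁶ m.
At r₁: circular v_c1 = √(μ/r₁) = 2869 m/s; transfer-periherm v_p = √[μ(2/r₁ − 1/a_t)] = 3424 m/s.
Δv₁ = v_p − v_c1 = 554.4 m/s.
At r₂: circular v_c2 = √(μ/r₂) = 1825 m/s; transfer-apoherm v_a = √[μ(2/r₂ − 1/a_t)] = 1386 m/s.
Δv₂ = v_c2 − v_a = 439.7 m/s.
Total Δv = Δv₁ + Δv₂ = 994.1 m/s.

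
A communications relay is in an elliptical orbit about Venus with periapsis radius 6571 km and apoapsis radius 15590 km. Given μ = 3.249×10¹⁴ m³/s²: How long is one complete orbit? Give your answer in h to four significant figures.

T ≈ 3.571 h

Semi-major axis a = (r_p + r_a)/2 = (6571.0 + 15590)/2 = 11080 km = 1.108×10⁷ m.
By Kepler's third law T = 2π√(a³/μ) = 2π × 2.046×10³ = 1.286×10⁴ s.
= 3.571 h.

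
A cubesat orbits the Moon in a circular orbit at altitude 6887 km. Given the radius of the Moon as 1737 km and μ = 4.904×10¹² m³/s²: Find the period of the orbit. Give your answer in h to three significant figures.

T ≈ 20.0 h

r = 1737 + 6887 = 8624.0 km = 8.6240×10⁶ m.
Kepler's third law: T = 2π√(r³/μ) = 2π√((8.624×10⁶)³ / 4.904×10¹²).
r³/μ = 1.308×10⁸ s², so T = 2π × 1.144×10⁴ = 7.186×10⁴ s.
Converting: 7.186×10⁴ s ÷ 3600 = 19.96 h.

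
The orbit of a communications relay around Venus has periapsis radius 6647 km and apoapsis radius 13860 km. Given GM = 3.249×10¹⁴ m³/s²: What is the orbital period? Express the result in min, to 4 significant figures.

Semi-major axis a = (r_p + r_a)/2 = (6647.0 + 13860)/2 = 10254 km = 1.025×10⁷ m.
By Kepler's third law T = 2π√(a³/μ) = 2π × 1.822×10³ = 1.144×10⁴ s.
= 190.7 min.

T ≈ 190.7 min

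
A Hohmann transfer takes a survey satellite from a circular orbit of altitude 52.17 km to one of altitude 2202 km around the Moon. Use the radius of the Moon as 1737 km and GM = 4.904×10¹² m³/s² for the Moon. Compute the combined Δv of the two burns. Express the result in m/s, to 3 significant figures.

r₁ = 1737 + 52.17 = 1789.2 km = 1.7892×10⁶ m.
r₂ = 1737 + 2202 = 3939.0 km = 3.9390×10⁶ m.
Transfer ellipse a_t = (r₁ + r₂)/2 = 2.864×10⁶ m.
At r₁: circular v_c1 = √(μ/r₁) = 1656 m/s; transfer-perilune v_p = √[μ(2/r₁ − 1/a_t)] = 1942 m/s.
Δv₁ = v_p − v_c1 = 286.0 m/s.
At r₂: circular v_c2 = √(μ/r₂) = 1116 m/s; transfer-apolune v_a = √[μ(2/r₂ − 1/a_t)] = 881.9 m/s.
Δv₂ = v_c2 − v_a = 233.9 m/s.
Total Δv = Δv₁ + Δv₂ = 519.9 m/s.

Δv_total ≈ 520 m/s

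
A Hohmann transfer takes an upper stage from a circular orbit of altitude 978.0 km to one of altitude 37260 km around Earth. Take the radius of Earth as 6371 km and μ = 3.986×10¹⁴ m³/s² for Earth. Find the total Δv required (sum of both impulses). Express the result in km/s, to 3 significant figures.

r₁ = 6371 + 978.0 = 7349.0 km = 7.3490×10⁶ m.
r₂ = 6371 + 37260 = 43631 km = 4.3631×10⁷ m.
Transfer ellipse a_t = (r₁ + r₂)/2 = 2.549×10⁷ m.
At r₁: circular v_c1 = √(μ/r₁) = 7365 m/s; transfer-perigee v_p = √[μ(2/r₁ − 1/a_t)] = 9635 m/s.
Δv₁ = v_p − v_c1 = 2271 m/s.
At r₂: circular v_c2 = √(μ/r₂) = 3023 m/s; transfer-apogee v_a = √[μ(2/r₂ − 1/a_t)] = 1623 m/s.
Δv₂ = v_c2 − v_a = 1400 m/s.
Total Δv = Δv₁ + Δv₂ = 3670 m/s = 3.670 km/s.

Δv_total ≈ 3.67 km/s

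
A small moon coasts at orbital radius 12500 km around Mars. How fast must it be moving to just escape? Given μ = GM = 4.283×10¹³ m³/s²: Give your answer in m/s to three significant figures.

r = 12500 km = 1.250×10⁷ m.
Escape speed v_esc = √(2μ/r) = √(2 × 4.283×10¹³ / 1.250×10⁷) = √(6.853×10⁶) = 2618 m/s.

v_esc ≈ 2620 m/s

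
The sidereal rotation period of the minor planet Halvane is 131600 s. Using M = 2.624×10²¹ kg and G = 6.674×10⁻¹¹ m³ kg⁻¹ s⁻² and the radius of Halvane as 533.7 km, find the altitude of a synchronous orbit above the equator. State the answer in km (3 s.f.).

μ = GM = 6.674×10⁻¹¹ × 2.624×10²¹ = 1.751×10¹¹ m³/s².
A synchronous orbit has period T, so by Kepler's third law a = (μT²/4π²)^(1/3).
μT²/4π² = 1.751×10¹¹ × (1.316×10⁵)² / 39.48 = 7.682×10¹⁹ m³.
a = 4.251×10⁶ m = 4251.1 km.
Altitude h = a − R = 4251.1 − 533.7 = 3717.4 km.

h_sync ≈ 3720 km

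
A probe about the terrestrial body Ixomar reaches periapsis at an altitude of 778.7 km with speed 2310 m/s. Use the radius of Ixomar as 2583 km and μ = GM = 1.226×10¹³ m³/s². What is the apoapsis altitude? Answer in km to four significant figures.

r_p = 2583 + 778.7 = 3361.7 km = 3.362×10⁶ m.
Specific energy ε = v²/2 − μ/r = -9.789×10⁵ J/kg, so a = −μ/(2ε) = 6.262×10⁶ m.
The apsides satisfy r_p + r_a = 2a, so the apoapsis radius is 2a − r_p = 9.162×10⁶ m = 9162.4 km.
Apoapsis altitude = 9162.4 − 2583 = 6579.4 km.

apoapsis altitude ≈ 6579 km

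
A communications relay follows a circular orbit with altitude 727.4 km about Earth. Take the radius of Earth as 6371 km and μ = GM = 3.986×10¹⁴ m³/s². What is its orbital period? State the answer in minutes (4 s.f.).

T ≈ 99.20 minutes

r = 6371 + 727.4 = 7098.4 km = 7.0984×10⁶ m.
Kepler's third law: T = 2π√(r³/μ) = 2π√((7.098×10⁶)³ / 3.986×10¹⁴).
r³/μ = 8.973×10⁵ s², so T = 2π × 9.473×10² = 5.952×10³ s.
Converting: 5.952×10³ s ÷ 60.00 = 99.20 minutes.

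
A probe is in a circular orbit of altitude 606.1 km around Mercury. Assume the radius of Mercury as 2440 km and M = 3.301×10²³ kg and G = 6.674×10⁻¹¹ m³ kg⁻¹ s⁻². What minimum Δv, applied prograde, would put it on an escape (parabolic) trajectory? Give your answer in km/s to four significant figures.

Δv ≈ 1.114 km/s

μ = GM = 6.674×10⁻¹¹ × 3.301×10²³ = 2.203×10¹³ m³/s².
r = 2440 + 606.1 = 3046.1 km = 3.0461×10⁶ m.
Circular speed v_c = √(μ/r) = 2689 m/s.
Escape speed v_esc = √(2μ/r) = √2 × v_c = 3803 m/s.
Δv = v_esc − v_c = 1114 m/s = 1.114 km/s.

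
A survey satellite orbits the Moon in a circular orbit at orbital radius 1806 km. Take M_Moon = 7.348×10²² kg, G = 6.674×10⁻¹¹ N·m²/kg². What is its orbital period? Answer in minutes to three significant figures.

μ = GM = 6.674×10⁻¹¹ × 7.348×10²² = 4.904×10¹² m³/s².
r = 1806 km = 1.806×10⁶ m.
Kepler's third law: T = 2π√(r³/μ) = 2π√((1.806×10⁶)³ / 4.904×10¹²).
r³/μ = 1.201×10⁶ s², so T = 2π × 1.096×10³ = 6.886×10³ s.
Converting: 6.886×10³ s ÷ 60.00 = 114.8 minutes.

T ≈ 115 minutes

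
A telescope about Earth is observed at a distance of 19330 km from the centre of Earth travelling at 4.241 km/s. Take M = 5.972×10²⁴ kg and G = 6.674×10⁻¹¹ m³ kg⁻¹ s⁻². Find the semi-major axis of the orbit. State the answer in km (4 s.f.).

μ = GM = 6.674×10⁻¹¹ × 5.972×10²⁴ = 3.986×10¹⁴ m³/s².
r = 1.933×10⁷ m.
Specific orbital energy ε = v²/2 − μ/r = (4241)²/2 − 3.986×10¹⁴/1.933×10⁷ = -1.163×10⁷ J/kg.
Since ε = −μ/(2a), a = −μ/(2ε) = 1.714×10⁷ m = 17141 km.

a ≈ 17140 km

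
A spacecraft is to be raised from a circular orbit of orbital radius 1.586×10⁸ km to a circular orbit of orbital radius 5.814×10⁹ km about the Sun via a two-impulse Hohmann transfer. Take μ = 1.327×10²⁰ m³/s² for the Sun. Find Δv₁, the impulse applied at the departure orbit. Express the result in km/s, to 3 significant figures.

r₁ = 1.586×10⁸ km = 1.586×10¹¹ m.
r₂ = 5.814×10⁹ km = 5.814×10¹² m.
Transfer ellipse a_t = (r₁ + r₂)/2 = 2.986×10¹² m.
At r₁: circular v_c1 = √(μ/r₁) = 28930 m/s; transfer-perihelion v_p = √[μ(2/r₁ − 1/a_t)] = 40360 m/s.
Δv₁ = v_p − v_c1 = 11430 m/s.
= 11.43 km/s.

Δv ≈ 11.4 km/s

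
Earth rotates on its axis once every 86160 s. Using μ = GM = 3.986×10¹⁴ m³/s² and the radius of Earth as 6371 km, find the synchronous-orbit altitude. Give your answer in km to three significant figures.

A synchronous orbit has period T, so by Kepler's third law a = (μT²/4π²)^(1/3).
μT²/4π² = 3.986×10¹⁴ × (8.616×10⁴)² / 39.48 = 7.495×10²² m³.
a = 4.216×10⁷ m = 42163 km.
Altitude h = a − R = 42163 − 6371 = 35792 km.

h_sync ≈ 35800 km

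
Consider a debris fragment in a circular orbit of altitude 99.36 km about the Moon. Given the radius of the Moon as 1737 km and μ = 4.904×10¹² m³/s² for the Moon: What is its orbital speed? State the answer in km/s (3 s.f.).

r = 1737 + 99.36 = 1836.4 km = 1.8364×10⁶ m.
For a circular orbit v = √(μ/r) = √(4.904×10¹² / 1.836×10⁶) = √(2.671×10⁶) = 1634 m/s.
That is 1.634 km/s.

v ≈ 1.63 km/s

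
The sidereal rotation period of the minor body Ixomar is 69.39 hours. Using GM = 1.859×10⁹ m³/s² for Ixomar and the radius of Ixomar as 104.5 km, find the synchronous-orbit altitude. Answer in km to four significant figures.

T = 69.39 hours = 2.498×10⁵ s.
A synchronous orbit has period T, so by Kepler's third law a = (μT²/4π²)^(1/3).
μT²/4π² = 1.859×10⁹ × (2.498×10⁵)² / 39.48 = 2.938×10¹⁸ m³.
a = 1.432×10⁶ m = 1432.3 km.
Altitude h = a − R = 1432.3 − 104.5 = 1327.8 km.

h_sync ≈ 1328 km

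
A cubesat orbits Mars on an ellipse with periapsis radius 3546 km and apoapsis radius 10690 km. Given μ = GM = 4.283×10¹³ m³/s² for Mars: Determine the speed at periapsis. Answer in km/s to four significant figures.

Semi-major axis a = (r_p + r_a)/2 = 7118.0 km = 7.118×10⁶ m.
Vis-viva: v² = μ(2/r − 1/a) = 4.283×10¹³ × (5.640×10⁻⁷ − 1.405×10⁻⁷) = 1.814×10⁷ m²/s².
v = 4259 m/s = 4.259 km/s.

v ≈ 4.259 km/s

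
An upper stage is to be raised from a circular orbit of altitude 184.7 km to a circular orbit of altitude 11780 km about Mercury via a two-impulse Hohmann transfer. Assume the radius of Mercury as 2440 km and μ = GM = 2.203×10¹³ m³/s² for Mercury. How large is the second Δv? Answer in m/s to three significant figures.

Δv ≈ 550 m/s

r₁ = 2440 + 184.7 = 2624.7 km = 2.6247×10⁶ m.
r₂ = 2440 + 11780 = 14220 km = 1.4220×10⁷ m.
Transfer ellipse a_t = (r₁ + r₂)/2 = 8.422×10⁶ m.
At r₁: circular v_c1 = √(μ/r₁) = 2897 m/s; transfer-periherm v_p = √[μ(2/r₁ − 1/a_t)] = 3764 m/s.
At r₂: circular v_c2 = √(μ/r₂) = 1245 m/s; transfer-apoherm v_a = √[μ(2/r₂ − 1/a_t)] = 694.8 m/s.
Δv₂ = v_c2 − v_a = 549.8 m/s.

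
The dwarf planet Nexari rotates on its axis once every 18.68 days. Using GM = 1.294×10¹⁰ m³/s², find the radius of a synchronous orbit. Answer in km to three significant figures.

T = 18.68 days = 1.614×10⁶ s.
A synchronous orbit has period T, so by Kepler's third law a = (μT²/4π²)^(1/3).
μT²/4π² = 1.294×10¹⁰ × (1.614×10⁶)² / 39.48 = 8.538×10²⁰ m³.
a = 9.487×10⁶ m = 9486.8 km.

r_sync ≈ 9490 km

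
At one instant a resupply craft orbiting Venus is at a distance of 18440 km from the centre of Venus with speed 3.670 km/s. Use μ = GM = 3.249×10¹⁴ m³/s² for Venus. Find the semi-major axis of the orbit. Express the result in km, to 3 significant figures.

r = 1.844×10⁷ m.
Vis-viva rearranged: 1/a = 2/r − v²/μ = 1.085×10⁻⁷ − 4.146×10⁻⁸ = 6.700×10⁻⁸ m⁻¹.
a = 1.492×10⁷ m = 14924 km.

a ≈ 14900 km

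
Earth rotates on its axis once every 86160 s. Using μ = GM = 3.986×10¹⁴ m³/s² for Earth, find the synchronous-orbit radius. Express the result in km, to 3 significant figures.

r_sync ≈ 42200 km

A synchronous orbit has period T, so by Kepler's third law a = (μT²/4π²)^(1/3).
μT²/4π² = 3.986×10¹⁴ × (8.616×10⁴)² / 39.48 = 7.495×10²² m³.
a = 4.216×10⁷ m = 42163 km.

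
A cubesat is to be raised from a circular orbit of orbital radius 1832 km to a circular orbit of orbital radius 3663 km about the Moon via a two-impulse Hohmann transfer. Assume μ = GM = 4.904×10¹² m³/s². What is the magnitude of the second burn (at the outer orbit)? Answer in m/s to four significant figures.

r₁ = 1832 km = 1.832×10⁶ m.
r₂ = 3663 km = 3.663×10⁶ m.
Transfer ellipse a_t = (r₁ + r₂)/2 = 2.748×10⁶ m.
At r₁: circular v_c1 = √(μ/r₁) = 1636 m/s; transfer-perilune v_p = √[μ(2/r₁ − 1/a_t)] = 1889 m/s.
At r₂: circular v_c2 = √(μ/r₂) = 1157 m/s; transfer-apolune v_a = √[μ(2/r₂ − 1/a_t)] = 944.8 m/s.
Δv₂ = v_c2 − v_a = 212.2 m/s.

Δv ≈ 212.2 m/s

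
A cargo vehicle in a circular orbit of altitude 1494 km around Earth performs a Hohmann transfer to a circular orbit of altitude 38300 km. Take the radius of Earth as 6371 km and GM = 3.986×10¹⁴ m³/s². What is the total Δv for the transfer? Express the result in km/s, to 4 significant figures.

r₁ = 6371 + 1494 = 7865.0 km = 7.8650×10⁶ m.
r₂ = 6371 + 38300 = 44671 km = 4.4671×10⁷ m.
Transfer ellipse a_t = (r₁ + r₂)/2 = 2.627×10⁷ m.
At r₁: circular v_c1 = √(μ/r₁) = 7119 m/s; transfer-perigee v_p = √[μ(2/r₁ − 1/a_t)] = 9284 m/s.
Δv₁ = v_p − v_c1 = 2165 m/s.
At r₂: circular v_c2 = √(μ/r₂) = 2987 m/s; transfer-apogee v_a = √[μ(2/r₂ − 1/a_t)] = 1635 m/s.
Δv₂ = v_c2 − v_a = 1353 m/s.
Total Δv = Δv₁ + Δv₂ = 3517 m/s = 3.517 km/s.

Δv_total ≈ 3.517 km/s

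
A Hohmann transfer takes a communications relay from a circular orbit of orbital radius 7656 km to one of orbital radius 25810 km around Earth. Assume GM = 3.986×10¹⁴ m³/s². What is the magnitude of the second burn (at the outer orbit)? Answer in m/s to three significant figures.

Δv ≈ 1270 m/s

r₁ = 7656 km = 7.656×10⁶ m.
r₂ = 25810 km = 2.581×10⁷ m.
Transfer ellipse a_t = (r₁ + r₂)/2 = 1.673×10⁷ m.
At r₁: circular v_c1 = √(μ/r₁) = 7216 m/s; transfer-perigee v_p = √[μ(2/r₁ − 1/a_t)] = 8961 m/s.
At r₂: circular v_c2 = √(μ/r₂) = 3930 m/s; transfer-apogee v_a = √[μ(2/r₂ − 1/a_t)] = 2658 m/s.
Δv₂ = v_c2 − v_a = 1272 m/s.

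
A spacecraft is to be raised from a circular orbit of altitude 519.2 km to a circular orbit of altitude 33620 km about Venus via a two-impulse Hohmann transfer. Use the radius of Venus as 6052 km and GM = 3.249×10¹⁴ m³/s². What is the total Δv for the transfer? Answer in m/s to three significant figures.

Δv_total ≈ 3520 m/s

r₁ = 6052 + 519.2 = 6571.2 km = 6.5712×10⁶ m.
r₂ = 6052 + 33620 = 39672 km = 3.9672×10⁷ m.
Transfer ellipse a_t = (r₁ + r₂)/2 = 2.312×10⁷ m.
At r₁: circular v_c1 = √(μ/r₁) = 7032 m/s; transfer-periapsis v_p = √[μ(2/r₁ − 1/a_t)] = 9211 m/s.
Δv₁ = v_p − v_c1 = 2179 m/s.
At r₂: circular v_c2 = √(μ/r₂) = 2862 m/s; transfer-apoapsis v_a = √[μ(2/r₂ − 1/a_t)] = 1526 m/s.
Δv₂ = v_c2 − v_a = 1336 m/s.
Total Δv = Δv₁ + Δv₂ = 3515 m/s.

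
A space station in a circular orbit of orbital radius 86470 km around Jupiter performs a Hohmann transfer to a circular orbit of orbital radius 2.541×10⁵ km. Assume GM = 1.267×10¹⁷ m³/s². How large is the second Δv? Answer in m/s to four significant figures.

r₁ = 86470 km = 8.647×10⁷ m.
r₂ = 2.541×10⁵ km = 2.541×10⁸ m.
Transfer ellipse a_t = (r₁ + r₂)/2 = 1.703×10⁸ m.
At r₁: circular v_c1 = √(μ/r₁) = 38280 m/s; transfer-perijove v_p = √[μ(2/r₁ − 1/a_t)] = 46760 m/s.
At r₂: circular v_c2 = √(μ/r₂) = 22330 m/s; transfer-apojove v_a = √[μ(2/r₂ − 1/a_t)] = 15910 m/s.
Δv₂ = v_c2 − v_a = 6418 m/s.

Δv ≈ 6418 m/s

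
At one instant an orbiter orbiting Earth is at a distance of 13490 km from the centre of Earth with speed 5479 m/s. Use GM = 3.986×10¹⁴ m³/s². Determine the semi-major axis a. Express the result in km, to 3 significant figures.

a ≈ 13700 km

r = 1.349×10⁷ m.
Specific orbital energy ε = v²/2 − μ/r = (5479)²/2 − 3.986×10¹⁴/1.349×10⁷ = -1.454×10⁷ J/kg.
Since ε = −μ/(2a), a = −μ/(2ε) = 1.371×10⁷ m = 13709 km.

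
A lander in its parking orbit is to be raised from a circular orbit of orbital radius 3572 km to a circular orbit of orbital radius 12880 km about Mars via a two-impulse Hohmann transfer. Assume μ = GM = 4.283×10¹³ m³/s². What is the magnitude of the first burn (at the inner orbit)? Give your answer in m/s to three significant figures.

r₁ = 3572 km = 3.572×10⁶ m.
r₂ = 12880 km = 1.288×10⁷ m.
Transfer ellipse a_t = (r₁ + r₂)/2 = 8.226×10⁶ m.
At r₁: circular v_c1 = √(μ/r₁) = 3463 m/s; transfer-periapsis v_p = √[μ(2/r₁ − 1/a_t)] = 4333 m/s.
Δv₁ = v_p − v_c1 = 870.2 m/s.

Δv ≈ 870 m/s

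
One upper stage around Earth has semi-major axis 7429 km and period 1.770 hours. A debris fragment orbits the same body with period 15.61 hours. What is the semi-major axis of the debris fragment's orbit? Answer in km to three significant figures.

Kepler's third law: a³ ∝ T², so a₂ = a₁ (T₂/T₁)^(2/3).
T₂/T₁ = 8.819, (T₂/T₁)^(2/3) = 4.269.
a₂ = 7429 × 4.269 = 31710 km.

a₂ ≈ 31700 km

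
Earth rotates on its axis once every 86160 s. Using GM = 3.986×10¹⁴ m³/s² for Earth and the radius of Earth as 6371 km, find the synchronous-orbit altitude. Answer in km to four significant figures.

h_sync ≈ 35790 km

A synchronous orbit has period T, so by Kepler's third law a = (μT²/4π²)^(1/3).
μT²/4π² = 3.986×10¹⁴ × (8.616×10⁴)² / 39.48 = 7.495×10²² m³.
a = 4.216×10⁷ m = 42163 km.
Altitude h = a − R = 42163 − 6371 = 35792 km.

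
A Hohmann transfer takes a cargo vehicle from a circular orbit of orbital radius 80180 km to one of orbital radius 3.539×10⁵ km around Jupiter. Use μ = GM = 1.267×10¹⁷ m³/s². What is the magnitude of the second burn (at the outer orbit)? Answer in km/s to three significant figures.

r₁ = 80180 km = 8.018×10⁷ m.
r₂ = 3.539×10⁵ km = 3.539×10⁸ m.
Transfer ellipse a_t = (r₁ + r₂)/2 = 2.170×10⁸ m.
At r₁: circular v_c1 = √(μ/r₁) = 39750 m/s; transfer-perijove v_p = √[μ(2/r₁ − 1/a_t)] = 50760 m/s.
At r₂: circular v_c2 = √(μ/r₂) = 18920 m/s; transfer-apojove v_a = √[μ(2/r₂ − 1/a_t)] = 11500 m/s.
Δv₂ = v_c2 − v_a = 7421 m/s.
= 7.421 km/s.

Δv ≈ 7.42 km/s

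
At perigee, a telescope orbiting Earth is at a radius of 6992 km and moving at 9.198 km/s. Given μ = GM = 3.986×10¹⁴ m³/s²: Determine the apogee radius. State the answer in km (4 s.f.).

r_p = 6.992×10⁶ m.
Specific energy ε = v²/2 − μ/r = -1.471×10⁷ J/kg, so a = −μ/(2ε) = 1.355×10⁷ m.
The apsides satisfy r_p + r_a = 2a, so the apogee radius is 2a − r_p = 2.011×10⁷ m = 20112 km.

apogee radius ≈ 20110 km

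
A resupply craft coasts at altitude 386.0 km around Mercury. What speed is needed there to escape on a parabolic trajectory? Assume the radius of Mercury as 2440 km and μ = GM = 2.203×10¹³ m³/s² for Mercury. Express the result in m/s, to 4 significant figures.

r = 2440 + 386.0 = 2826.0 km = 2.8260×10⁶ m.
Escape speed v_esc = √(2μ/r) = √(2 × 2.203×10¹³ / 2.826×10⁶) = √(1.559×10⁷) = 3949 m/s.

v_esc ≈ 3949 m/s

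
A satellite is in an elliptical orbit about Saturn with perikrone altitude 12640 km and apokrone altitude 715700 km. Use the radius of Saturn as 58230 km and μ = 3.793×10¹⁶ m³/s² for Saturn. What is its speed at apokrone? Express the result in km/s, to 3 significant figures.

v ≈ 2.87 km/s

r_p = 58230 + 12640 = 70870 km = 7.0870×10⁷ m.
r_a = 58230 + 715700 = 773930 km = 7.7393×10⁸ m.
Semi-major axis a = (r_p + r_a)/2 = 4.2240×10⁵ km = 4.224×10⁸ m.
Vis-viva: v² = μ(2/r − 1/a) = 3.793×10¹⁶ × (2.584×10⁻⁹ − 2.367×10⁻⁹) = 8.223×10⁶ m²/s².
v = 2868 m/s = 2.868 km/s.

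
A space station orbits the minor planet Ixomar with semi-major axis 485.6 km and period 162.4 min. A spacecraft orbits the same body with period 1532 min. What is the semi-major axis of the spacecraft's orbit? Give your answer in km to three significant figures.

Kepler's third law: a³ ∝ T², so a₂ = a₁ (T₂/T₁)^(2/3).
T₂/T₁ = 9.433, (T₂/T₁)^(2/3) = 4.465.
a₂ = 485.6 × 4.465 = 2168 km.

a₂ ≈ 2170 km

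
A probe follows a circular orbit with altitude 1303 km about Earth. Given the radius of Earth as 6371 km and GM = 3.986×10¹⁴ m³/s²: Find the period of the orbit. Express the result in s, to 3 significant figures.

r = 6371 + 1303 = 7674.0 km = 7.6740×10⁶ m.
Kepler's third law: T = 2π√(r³/μ) = 2π√((7.674×10⁶)³ / 3.986×10¹⁴).
r³/μ = 1.134×10⁶ s², so T = 2π × 1.065×10³ = 6.690×10³ s.

T ≈ 6690 s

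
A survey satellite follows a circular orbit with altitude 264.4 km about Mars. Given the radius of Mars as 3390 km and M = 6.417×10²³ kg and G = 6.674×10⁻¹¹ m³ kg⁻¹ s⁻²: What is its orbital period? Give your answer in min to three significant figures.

T ≈ 112 min

μ = GM = 6.674×10⁻¹¹ × 6.417×10²³ = 4.283×10¹³ m³/s².
r = 3390 + 264.4 = 3654.4 km = 3.6544×10⁶ m.
Kepler's third law: T = 2π√(r³/μ) = 2π√((3.654×10⁶)³ / 4.283×10¹³).
r³/μ = 1.140×10⁶ s², so T = 2π × 1.067×10³ = 6.707×10³ s.
Converting: 6.707×10³ s ÷ 60.00 = 111.8 min.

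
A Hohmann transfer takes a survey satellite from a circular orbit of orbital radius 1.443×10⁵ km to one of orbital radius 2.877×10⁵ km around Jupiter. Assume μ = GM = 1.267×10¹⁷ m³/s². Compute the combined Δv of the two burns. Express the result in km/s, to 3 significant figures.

r₁ = 1.443×10⁵ km = 1.443×10⁸ m.
r₂ = 2.877×10⁵ km = 2.877×10⁸ m.
Transfer ellipse a_t = (r₁ + r₂)/2 = 2.160×10⁸ m.
At r₁: circular v_c1 = √(μ/r₁) = 29630 m/s; transfer-perijove v_p = √[μ(2/r₁ − 1/a_t)] = 34200 m/s.
Δv₁ = v_p − v_c1 = 4566 m/s.
At r₂: circular v_c2 = √(μ/r₂) = 20990 m/s; transfer-apojove v_a = √[μ(2/r₂ − 1/a_t)] = 17150 m/s.
Δv₂ = v_c2 − v_a = 3833 m/s.
Total Δv = Δv₁ + Δv₂ = 8399 m/s = 8.399 km/s.

Δv_total ≈ 8.40 km/s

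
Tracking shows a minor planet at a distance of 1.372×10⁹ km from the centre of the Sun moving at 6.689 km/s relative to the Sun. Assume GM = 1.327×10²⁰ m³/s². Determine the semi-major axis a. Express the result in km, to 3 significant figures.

r = 1.372×10¹² m.
Specific orbital energy ε = v²/2 − μ/r = (6689)²/2 − 1.327×10²⁰/1.372×10¹² = -7.435×10⁷ J/kg.
Since ε = −μ/(2a), a = −μ/(2ε) = 8.924×10¹¹ m = 8.9242×10⁸ km.

a ≈ 8.92×10⁸ km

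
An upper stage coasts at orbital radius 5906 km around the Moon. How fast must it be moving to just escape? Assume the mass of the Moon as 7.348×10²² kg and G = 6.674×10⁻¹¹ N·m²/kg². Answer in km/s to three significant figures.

v_esc ≈ 1.29 km/s

μ = GM = 6.674×10⁻¹¹ × 7.348×10²² = 4.904×10¹² m³/s².
r = 5906 km = 5.906×10⁶ m.
Escape speed v_esc = √(2μ/r) = √(2 × 4.904×10¹² / 5.906×10⁶) = √(1.661×10⁶) = 1289 m/s.
= 1.289 km/s.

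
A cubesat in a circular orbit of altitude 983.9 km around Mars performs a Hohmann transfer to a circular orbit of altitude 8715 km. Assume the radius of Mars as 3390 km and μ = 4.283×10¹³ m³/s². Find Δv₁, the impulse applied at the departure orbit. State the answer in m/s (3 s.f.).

Δv ≈ 664 m/s

r₁ = 3390 + 983.9 = 4373.9 km = 4.3739×10⁶ m.
r₂ = 3390 + 8715 = 12105 km = 1.2105×10⁷ m.
Transfer ellipse a_t = (r₁ + r₂)/2 = 8.239×10⁶ m.
At r₁: circular v_c1 = √(μ/r₁) = 3129 m/s; transfer-periapsis v_p = √[μ(2/r₁ − 1/a_t)] = 3793 m/s.
Δv₁ = v_p − v_c1 = 663.7 m/s.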